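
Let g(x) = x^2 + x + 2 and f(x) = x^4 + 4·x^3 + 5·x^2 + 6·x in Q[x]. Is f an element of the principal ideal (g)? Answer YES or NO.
In Q[x] the ideal (g) consists of all multiples of g, so f ∈ (g) iff g | f, i.e. iff the remainder of f on division by g is 0. Divide f by g (g is monic, so eliminate the leading term of the running remainder at each step):
  leading term x^4: subtract (x^2)·g(x) = x^4 + x^3 + 2·x^2, leaving 3·x^3 + 3·x^2 + 6·x
  leading term 3·x^3: subtract (3·x)·g(x) = 3·x^3 + 3·x^2 + 6·x, leaving 0
The remainder is 0, so f(x) = g(x) · h(x) with h(x) = x^2 + 3·x. Hence g | f, i.e. f ∈ (g).

Final answer: YES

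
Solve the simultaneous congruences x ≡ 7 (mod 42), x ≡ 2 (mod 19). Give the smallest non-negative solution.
x ≡ 553 (mod 798); the representative in [0, 798) is 553

The moduli 42, 19 are pairwise coprime, so by the CRT there is a unique solution mod 42·19 = 798.
Solve by successive substitution. Start with x ≡ 7 (mod 42).
  Combine with x ≡ 2 (mod 19): write x = 7 + 42·t and require 7 + 42·t ≡ 2 (mod 19), i.e. 42·t ≡ 2 − 7 ≡ 14 (mod 19). Since 42^(−1) ≡ 5 (mod 19) (42 ≡ 4 (mod 19)), t ≡ 5·14 ≡ 13 (mod 19). So x ≡ 7 + 42·13 = 553 (mod 798).
Unique solution in [0, 798): x = 553.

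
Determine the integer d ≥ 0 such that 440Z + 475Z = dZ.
In the PID Z, (a, b) is generated by gcd(a, b). Compute gcd(475, 440) with the extended Euclidean algorithm, tracking rows (r, s, t) with s·475 + t·440 = r:
  row A: (475, 1, 0)   [1·475 + 0·440 = 475]
  row B: (440, 0, 1)   [0·475 + 1·440 = 440]
  475 = 1·440 + 35   → row C = row A − 1·row B = (35, 1, −1)   [check: 1·475 − 1·440 = 35]
  440 = 12·35 + 20   → row D = row B − 12·row C = (20, −12, 13)   [check: −12·475 + 13·440 = 20]
  35 = 1·20 + 15   → row E = row C − 1·row D = (15, 13, −14)   [check: 13·475 − 14·440 = 15]
  20 = 1·15 + 5   → row F = row D − 1·row E = (5, −25, 27)   [check: −25·475 + 27·440 = 5]
  15 = 3·5 + 0   → remainder 0, stop. gcd = 5 (last nonzero row F).
So gcd(440, 475) = 5, with Bézout identity −25·475 + 27·440 = 5. Containment (⊇): the Bézout identity exhibits 5 as an element of (440, 475), giving (5) ⊆ (440, 475). Containment (⊆): since 5 | 440 and 5 | 475 (440 = 5·88, 475 = 5·95), every Z-linear combination of 440 and 475 is divisible by 5, so (440, 475) ⊆ (5). Therefore (440, 475) = (5), d = 5.

Final answer: (440, 475) = (5); d = 5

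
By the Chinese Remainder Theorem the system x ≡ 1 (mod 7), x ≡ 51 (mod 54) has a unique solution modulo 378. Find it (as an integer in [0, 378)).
x ≡ 267 (mod 378); the representative in [0, 378) is 267

The moduli 7, 54 are pairwise coprime, so by the CRT there is a unique solution mod 7·54 = 378.
Solve by successive substitution. Start with x ≡ 1 (mod 7).
  Combine with x ≡ 51 (mod 54): write x = 1 + 7·t and require 1 + 7·t ≡ 51 (mod 54), i.e. 7·t ≡ 51 − 1 ≡ 50 (mod 54). Since 7^(−1) ≡ 31 (mod 54), t ≡ 31·50 ≡ 38 (mod 54). So x ≡ 1 + 7·38 = 267 (mod 378).
Unique solution in [0, 378): x = 267.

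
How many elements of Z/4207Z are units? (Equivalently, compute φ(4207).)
Z/4207Z has φ(4207) = 3600 units

An element a ∈ Z/4207Z is a unit iff gcd(a, 4207) = 1, so the number of units is φ(4207). φ is multiplicative, with φ(p^e) = p^e − p^(e−1). Factorise 4207 = 7 · 601. Then
  φ(4207) = (7 − 1) · (601 − 1) = 6 · 600 = 3600.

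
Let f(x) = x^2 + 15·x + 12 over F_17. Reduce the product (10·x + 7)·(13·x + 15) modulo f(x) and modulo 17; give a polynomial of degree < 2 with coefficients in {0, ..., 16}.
Multiply as integer polynomials: a · b = 130·x^2 + 241·x + 105. Reducing coefficients mod 17: a · b ≡ 11·x^2 + 3·x + 3. Now divide by f(x) = x^2 + 15·x + 12 in F_17[x], eliminating the leading term at each step:
  leading term 11·x^2: subtract (11)·f(x) = 11·x^2 + 12·x + 13, leaving 8·x + 7 (coefficients mod 17)
The degree is now < 2, so this is the remainder. Hence a · b ≡ 8·x + 7 in F_17[x]/(f).

Final answer: a · b ≡ 8·x + 7 (mod f(x))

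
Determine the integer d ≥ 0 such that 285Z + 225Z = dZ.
In the PID Z, (a, b) is generated by gcd(a, b). Compute gcd(285, 225) with the extended Euclidean algorithm, tracking rows (r, s, t) with s·285 + t·225 = r:
  row A: (285, 1, 0)   [1·285 + 0·225 = 285]
  row B: (225, 0, 1)   [0·285 + 1·225 = 225]
  285 = 1·225 + 60   → row C = row A − 1·row B = (60, 1, −1)   [check: 1·285 − 1·225 = 60]
  225 = 3·60 + 45   → row D = row B − 3·row C = (45, −3, 4)   [check: −3·285 + 4·225 = 45]
  60 = 1·45 + 15   → row E = row C − 1·row D = (15, 4, −5)   [check: 4·285 − 5·225 = 15]
  45 = 3·15 + 0   → remainder 0, stop. gcd = 15 (last nonzero row E).
So gcd(285, 225) = 15, with Bézout identity 4·285 − 5·225 = 15. Containment (⊇): the Bézout identity exhibits 15 as an element of (285, 225), giving (15) ⊆ (285, 225). Containment (⊆): since 15 | 285 and 15 | 225 (285 = 15·19, 225 = 15·15), every Z-linear combination of 285 and 225 is divisible by 15, so (285, 225) ⊆ (15). Therefore (285, 225) = (15), d = 15.

Final answer: (285, 225) = (15); d = 15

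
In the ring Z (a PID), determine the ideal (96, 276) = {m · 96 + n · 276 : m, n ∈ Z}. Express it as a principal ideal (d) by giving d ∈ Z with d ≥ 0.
In the PID Z, (a, b) is generated by gcd(a, b). Compute gcd(276, 96) with the extended Euclidean algorithm, tracking rows (r, s, t) with s·276 + t·96 = r:
  row A: (276, 1, 0)   [1·276 + 0·96 = 276]
  row B: (96, 0, 1)   [0·276 + 1·96 = 96]
  276 = 2·96 + 84   → row C = row A − 2·row B = (84, 1, −2)   [check: 1·276 − 2·96 = 84]
  96 = 1·84 + 12   → row D = row B − 1·row C = (12, −1, 3)   [check: −1·276 + 3·96 = 12]
  84 = 7·12 + 0   → remainder 0, stop. gcd = 12 (last nonzero row D).
So gcd(96, 276) = 12, with Bézout identity −1·276 + 3·96 = 12. Containment (⊇): the Bézout identity exhibits 12 as an element of (96, 276), giving (12) ⊆ (96, 276). Containment (⊆): since 12 | 96 and 12 | 276 (96 = 12·8, 276 = 12·23), every Z-linear combination of 96 and 276 is divisible by 12, so (96, 276) ⊆ (12). Therefore (96, 276) = (12), d = 12.

Final answer: (96, 276) = (12); d = 12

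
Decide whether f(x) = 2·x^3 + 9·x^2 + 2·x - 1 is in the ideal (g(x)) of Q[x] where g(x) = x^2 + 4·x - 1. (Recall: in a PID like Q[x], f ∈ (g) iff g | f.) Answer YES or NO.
YES

In Q[x] the ideal (g) consists of all multiples of g, so f ∈ (g) iff g | f, i.e. iff the remainder of f on division by g is 0. Divide f by g (g is monic, so eliminate the leading term of the running remainder at each step):
  leading term 2·x^3: subtract (2·x)·g(x) = 2·x^3 + 8·x^2 - 2·x, leaving x^2 + 4·x - 1
  leading term x^2: subtract (1)·g(x) = x^2 + 4·x - 1, leaving 0
The remainder is 0, so f(x) = g(x) · h(x) with h(x) = 2·x + 1. Hence g | f, i.e. f ∈ (g).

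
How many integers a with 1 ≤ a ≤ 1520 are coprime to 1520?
The number of a ∈ {1, ..., 1520} with gcd(a, 1520) = 1 is by definition Euler's totient φ(1520). φ is multiplicative, with φ(p^e) = p^e − p^(e−1). Factorise 1520 = 2^4 · 5 · 19. Then
  φ(1520) = (2^4 − 2^3) · (5 − 1) · (19 − 1) = 8 · 4 · 18 = 576.
So there are 576 such integers.

Final answer: 576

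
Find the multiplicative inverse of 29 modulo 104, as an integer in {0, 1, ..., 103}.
Apply the extended Euclidean algorithm to (104, 29), tracking rows (r, s, t) with s·104 + t·29 = r. Each division r_prev = q·r_cur + r_new produces the new row as (previous row) − q·(current row):
  row A: (104, 1, 0)   [1·104 + 0·29 = 104]
  row B: (29, 0, 1)   [0·104 + 1·29 = 29]
  104 = 3·29 + 17   → row C = row A − 3·row B = (17, 1, −3)   [check: 1·104 − 3·29 = 17]
  29 = 1·17 + 12   → row D = row B − 1·row C = (12, −1, 4)   [check: −1·104 + 4·29 = 12]
  17 = 1·12 + 5   → row E = row C − 1·row D = (5, 2, −7)   [check: 2·104 − 7·29 = 5]
  12 = 2·5 + 2   → row F = row D − 2·row E = (2, −5, 18)   [check: −5·104 + 18·29 = 2]
  5 = 2·2 + 1   → row G = row E − 2·row F = (1, 12, −43)   [check: 12·104 − 43·29 = 1]
  2 = 2·1 + 0   → remainder 0, stop. gcd = 1 (last nonzero row G).
The gcd is 1, so 29 is invertible mod 104. The last nonzero row gives 12·104 − 43·29 = 1, so t = −43. So 29^(−1) ≡ −43 ≡ 61 (mod 104). Verify: 29 · 61 = 1769 ≡ 1 (mod 104). ✓

Final answer: 29^(−1) ≡ 61 (mod 104)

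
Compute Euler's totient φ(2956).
φ(2956) = 1476

φ is multiplicative, with φ(p^e) = p^e − p^(e−1). Factorise 2956 = 2^2 · 739. Then
  φ(2956) = (2^2 − 2^1) · (739 − 1) = 2 · 738 = 1476.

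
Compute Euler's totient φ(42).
φ(42) = 12

φ is multiplicative, with φ(p^e) = p^e − p^(e−1). Factorise 42 = 2 · 3 · 7. Then
  φ(42) = (2 − 1) · (3 − 1) · (7 − 1) = 1 · 2 · 6 = 12.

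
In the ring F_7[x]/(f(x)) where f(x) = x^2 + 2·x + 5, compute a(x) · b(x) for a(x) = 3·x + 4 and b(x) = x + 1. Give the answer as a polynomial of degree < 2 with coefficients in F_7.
Multiply as integer polynomials: a · b = 3·x^2 + 7·x + 4. Reducing coefficients mod 7: a · b ≡ 3·x^2 + 4. Now divide by f(x) = x^2 + 2·x + 5 in F_7[x], eliminating the leading term at each step:
  leading term 3·x^2: subtract (3)·f(x) = 3·x^2 + 6·x + 1, leaving x + 3 (coefficients mod 7)
The degree is now < 2, so this is the remainder. Hence a · b ≡ x + 3 in F_7[x]/(f).

Final answer: a · b ≡ x + 3 (mod f(x))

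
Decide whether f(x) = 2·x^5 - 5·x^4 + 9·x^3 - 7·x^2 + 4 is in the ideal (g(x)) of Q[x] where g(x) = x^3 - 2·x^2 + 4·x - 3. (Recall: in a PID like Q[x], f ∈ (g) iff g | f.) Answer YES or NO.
In Q[x] the ideal (g) consists of all multiples of g, so f ∈ (g) iff g | f, i.e. iff the remainder of f on division by g is 0. Divide f by g (g is monic, so eliminate the leading term of the running remainder at each step):
  leading term 2·x^5: subtract (2·x^2)·g(x) = 2·x^5 - 4·x^4 + 8·x^3 - 6·x^2, leaving -x^4 + x^3 - x^2 + 4
  leading term -x^4: subtract (-x)·g(x) = -x^4 + 2·x^3 - 4·x^2 + 3·x, leaving -x^3 + 3·x^2 - 3·x + 4
  leading term -x^3: subtract (-1)·g(x) = -x^3 + 2·x^2 - 4·x + 3, leaving x^2 + x + 1
The remainder r(x) = x^2 + x + 1 ≠ 0 (and deg r < deg g), so g ∤ f, i.e. f ∉ (g).

Final answer: NO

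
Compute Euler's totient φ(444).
φ(444) = 144

φ is multiplicative, with φ(p^e) = p^e − p^(e−1). Factorise 444 = 2^2 · 3 · 37. Then
  φ(444) = (2^2 − 2^1) · (3 − 1) · (37 − 1) = 2 · 2 · 36 = 144.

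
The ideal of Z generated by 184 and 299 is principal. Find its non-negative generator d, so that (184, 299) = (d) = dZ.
In the PID Z, (a, b) is generated by gcd(a, b). Compute gcd(299, 184) with the extended Euclidean algorithm, tracking rows (r, s, t) with s·299 + t·184 = r:
  row A: (299, 1, 0)   [1·299 + 0·184 = 299]
  row B: (184, 0, 1)   [0·299 + 1·184 = 184]
  299 = 1·184 + 115   → row C = row A − 1·row B = (115, 1, −1)   [check: 1·299 − 1·184 = 115]
  184 = 1·115 + 69   → row D = row B − 1·row C = (69, −1, 2)   [check: −1·299 + 2·184 = 69]
  115 = 1·69 + 46   → row E = row C − 1·row D = (46, 2, −3)   [check: 2·299 − 3·184 = 46]
  69 = 1·46 + 23   → row F = row D − 1·row E = (23, −3, 5)   [check: −3·299 + 5·184 = 23]
  46 = 2·23 + 0   → remainder 0, stop. gcd = 23 (last nonzero row F).
So gcd(184, 299) = 23, with Bézout identity −3·299 + 5·184 = 23. Containment (⊇): the Bézout identity exhibits 23 as an element of (184, 299), giving (23) ⊆ (184, 299). Containment (⊆): since 23 | 184 and 23 | 299 (184 = 23·8, 299 = 23·13), every Z-linear combination of 184 and 299 is divisible by 23, so (184, 299) ⊆ (23). Therefore (184, 299) = (23), d = 23.

Final answer: (184, 299) = (23); d = 23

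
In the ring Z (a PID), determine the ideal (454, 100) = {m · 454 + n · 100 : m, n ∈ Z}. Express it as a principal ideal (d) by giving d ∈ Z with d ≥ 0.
In the PID Z, (a, b) is generated by gcd(a, b). Compute gcd(454, 100) with the extended Euclidean algorithm, tracking rows (r, s, t) with s·454 + t·100 = r:
  row A: (454, 1, 0)   [1·454 + 0·100 = 454]
  row B: (100, 0, 1)   [0·454 + 1·100 = 100]
  454 = 4·100 + 54   → row C = row A − 4·row B = (54, 1, −4)   [check: 1·454 − 4·100 = 54]
  100 = 1·54 + 46   → row D = row B − 1·row C = (46, −1, 5)   [check: −1·454 + 5·100 = 46]
  54 = 1·46 + 8   → row E = row C − 1·row D = (8, 2, −9)   [check: 2·454 − 9·100 = 8]
  46 = 5·8 + 6   → row F = row D − 5·row E = (6, −11, 50)   [check: −11·454 + 50·100 = 6]
  8 = 1·6 + 2   → row G = row E − 1·row F = (2, 13, −59)   [check: 13·454 − 59·100 = 2]
  6 = 3·2 + 0   → remainder 0, stop. gcd = 2 (last nonzero row G).
So gcd(454, 100) = 2, with Bézout identity 13·454 − 59·100 = 2. Containment (⊇): the Bézout identity exhibits 2 as an element of (454, 100), giving (2) ⊆ (454, 100). Containment (⊆): since 2 | 454 and 2 | 100 (454 = 2·227, 100 = 2·50), every Z-linear combination of 454 and 100 is divisible by 2, so (454, 100) ⊆ (2). Therefore (454, 100) = (2), d = 2.

Final answer: (454, 100) = (2); d = 2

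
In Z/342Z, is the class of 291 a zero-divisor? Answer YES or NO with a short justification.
YES

gcd(291, 342) = 3 > 1, so 291 is not a unit in Z/342Z. In Z/nZ every nonzero non-unit is a zero-divisor: explicitly, take b = 342/gcd = 114 ≠ 0 (mod 342); then 291·114 = 33174 = 97·342, i.e. 291·114 ≡ 0 (mod 342). So 291 is a zero-divisor.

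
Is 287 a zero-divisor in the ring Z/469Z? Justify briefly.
gcd(287, 469) = 7 > 1, so 287 is not a unit in Z/469Z. In Z/nZ every nonzero non-unit is a zero-divisor: explicitly, take b = 469/gcd = 67 ≠ 0 (mod 469); then 287·67 = 19229 = 41·469, i.e. 287·67 ≡ 0 (mod 469). So 287 is a zero-divisor.

Final answer: YES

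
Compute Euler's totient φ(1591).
φ is multiplicative, with φ(p^e) = p^e − p^(e−1). Factorise 1591 = 37 · 43. Then
  φ(1591) = (37 − 1) · (43 − 1) = 36 · 42 = 1512.

Final answer: φ(1591) = 1512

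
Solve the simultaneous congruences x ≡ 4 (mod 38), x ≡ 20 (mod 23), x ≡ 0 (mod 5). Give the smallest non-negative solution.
The moduli 38, 23, 5 are pairwise coprime, so by the CRT there is a unique solution mod 38·23·5 = 4370.
Solve by successive substitution. Start with x ≡ 4 (mod 38).
  Combine with x ≡ 20 (mod 23): write x = 4 + 38·t and require 4 + 38·t ≡ 20 (mod 23), i.e. 38·t ≡ 20 − 4 ≡ 16 (mod 23). Since 38^(−1) ≡ 20 (mod 23) (38 ≡ 15 (mod 23)), t ≡ 20·16 ≡ 21 (mod 23). So x ≡ 4 + 38·21 = 802 (mod 874).
  Combine with x ≡ 0 (mod 5): write x = 802 + 874·t and require 802 + 874·t ≡ 0 (mod 5), i.e. 874·t ≡ 0 − 802 ≡ 3 (mod 5). Since 874^(−1) ≡ 4 (mod 5) (874 ≡ 4 (mod 5)), t ≡ 4·3 ≡ 2 (mod 5). So x ≡ 802 + 874·2 = 2550 (mod 4370).
Unique solution in [0, 4370): x = 2550.

Final answer: x ≡ 2550 (mod 4370); the representative in [0, 4370) is 2550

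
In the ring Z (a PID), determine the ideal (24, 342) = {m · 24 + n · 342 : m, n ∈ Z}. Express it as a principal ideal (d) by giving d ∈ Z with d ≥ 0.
(24, 342) = (6); d = 6

In the PID Z, (a, b) is generated by gcd(a, b). Compute gcd(342, 24) with the extended Euclidean algorithm, tracking rows (r, s, t) with s·342 + t·24 = r:
  row A: (342, 1, 0)   [1·342 + 0·24 = 342]
  row B: (24, 0, 1)   [0·342 + 1·24 = 24]
  342 = 14·24 + 6   → row C = row A − 14·row B = (6, 1, −14)   [check: 1·342 − 14·24 = 6]
  24 = 4·6 + 0   → remainder 0, stop. gcd = 6 (last nonzero row C).
So gcd(24, 342) = 6, with Bézout identity 1·342 − 14·24 = 6. Containment (⊇): the Bézout identity exhibits 6 as an element of (24, 342), giving (6) ⊆ (24, 342). Containment (⊆): since 6 | 24 and 6 | 342 (24 = 6·4, 342 = 6·57), every Z-linear combination of 24 and 342 is divisible by 6, so (24, 342) ⊆ (6). Therefore (24, 342) = (6), d = 6.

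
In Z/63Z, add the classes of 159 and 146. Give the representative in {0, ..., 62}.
Reduce the summands first: 159 ≡ 33, 146 ≡ 20 (mod 63), so 159 + 146 ≡ 33 + 20 (mod 63). 33 + 20 = 53; 53 = 0·63 + 53, so (159 + 146) mod 63 = 53.

Final answer: 53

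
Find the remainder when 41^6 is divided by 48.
1

Use repeated squaring. Binary(6) = 110. Walk through the bits of the exponent 6 left-to-right: at each bit after the leading one, square the running value, then multiply by 41 if the bit is 1 (always reducing mod 48):
  bit 1 = 1 (leading): start with 41.
  bit 2 = 1: square 41^2 = 1681 ≡ 1; bit is 1, so multiply 1·41 = 41 (mod 48).
  bit 3 = 0: square 41^2 = 1681 ≡ 1 (mod 48).
Final value: 41^6 ≡ 1 (mod 48).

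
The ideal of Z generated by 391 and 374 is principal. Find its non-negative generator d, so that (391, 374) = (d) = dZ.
In the PID Z, (a, b) is generated by gcd(a, b). Compute gcd(391, 374) with the extended Euclidean algorithm, tracking rows (r, s, t) with s·391 + t·374 = r:
  row A: (391, 1, 0)   [1·391 + 0·374 = 391]
  row B: (374, 0, 1)   [0·391 + 1·374 = 374]
  391 = 1·374 + 17   → row C = row A − 1·row B = (17, 1, −1)   [check: 1·391 − 1·374 = 17]
  374 = 22·17 + 0   → remainder 0, stop. gcd = 17 (last nonzero row C).
So gcd(391, 374) = 17, with Bézout identity 1·391 − 1·374 = 17. Containment (⊇): the Bézout identity exhibits 17 as an element of (391, 374), giving (17) ⊆ (391, 374). Containment (⊆): since 17 | 391 and 17 | 374 (391 = 17·23, 374 = 17·22), every Z-linear combination of 391 and 374 is divisible by 17, so (391, 374) ⊆ (17). Therefore (391, 374) = (17), d = 17.

Final answer: (391, 374) = (17); d = 17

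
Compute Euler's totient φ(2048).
φ(2048) = 1024

φ is multiplicative, with φ(p^e) = p^e − p^(e−1). Factorise 2048 = 2^11. Then
  φ(2048) = (2^11 − 2^10) = 1024 = 1024.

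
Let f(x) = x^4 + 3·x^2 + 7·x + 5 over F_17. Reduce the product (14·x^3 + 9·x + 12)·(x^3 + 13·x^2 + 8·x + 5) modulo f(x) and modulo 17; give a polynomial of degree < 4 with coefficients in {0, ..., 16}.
a · b ≡ 14·x^3 + 7·x^2 + 4·x + 5 (mod f(x))

Multiply as integer polynomials: a · b = 14·x^6 + 182·x^5 + 121·x^4 + 199·x^3 + 228·x^2 + 141·x + 60. Reducing coefficients mod 17: a · b ≡ 14·x^6 + 12·x^5 + 2·x^4 + 12·x^3 + 7·x^2 + 5·x + 9. Now divide by f(x) = x^4 + 3·x^2 + 7·x + 5 in F_17[x], eliminating the leading term at each step:
  leading term 14·x^6: subtract (14·x^2)·f(x) = 14·x^6 + 8·x^4 + 13·x^3 + 2·x^2, leaving 12·x^5 + 11·x^4 + 16·x^3 + 5·x^2 + 5·x + 9 (coefficients mod 17)
  leading term 12·x^5: subtract (12·x)·f(x) = 12·x^5 + 2·x^3 + 16·x^2 + 9·x, leaving 11·x^4 + 14·x^3 + 6·x^2 + 13·x + 9 (coefficients mod 17)
  leading term 11·x^4: subtract (11)·f(x) = 11·x^4 + 16·x^2 + 9·x + 4, leaving 14·x^3 + 7·x^2 + 4·x + 5 (coefficients mod 17)
The degree is now < 4, so this is the remainder. Hence a · b ≡ 14·x^3 + 7·x^2 + 4·x + 5 in F_17[x]/(f).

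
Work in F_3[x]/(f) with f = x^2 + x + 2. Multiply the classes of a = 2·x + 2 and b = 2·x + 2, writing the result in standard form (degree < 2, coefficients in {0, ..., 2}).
a · b ≡ x + 2 (mod f(x))

Multiply as integer polynomials: a · b = 4·x^2 + 8·x + 4. Reducing coefficients mod 3: a · b ≡ x^2 + 2·x + 1. Now divide by f(x) = x^2 + x + 2 in F_3[x], eliminating the leading term at each step:
  leading term x^2: subtract (1)·f(x) = x^2 + x + 2, leaving x + 2 (coefficients mod 3)
The degree is now < 2, so this is the remainder. Hence a · b ≡ x + 2 in F_3[x]/(f).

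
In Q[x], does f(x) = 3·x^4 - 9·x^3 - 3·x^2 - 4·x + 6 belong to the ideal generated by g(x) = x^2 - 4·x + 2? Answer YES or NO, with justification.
In Q[x] the ideal (g) consists of all multiples of g, so f ∈ (g) iff g | f, i.e. iff the remainder of f on division by g is 0. Divide f by g (g is monic, so eliminate the leading term of the running remainder at each step):
  leading term 3·x^4: subtract (3·x^2)·g(x) = 3·x^4 - 12·x^3 + 6·x^2, leaving 3·x^3 - 9·x^2 - 4·x + 6
  leading term 3·x^3: subtract (3·x)·g(x) = 3·x^3 - 12·x^2 + 6·x, leaving 3·x^2 - 10·x + 6
  leading term 3·x^2: subtract (3)·g(x) = 3·x^2 - 12·x + 6, leaving 2·x
The remainder r(x) = 2·x ≠ 0 (and deg r < deg g), so g ∤ f, i.e. f ∉ (g).

Final answer: NO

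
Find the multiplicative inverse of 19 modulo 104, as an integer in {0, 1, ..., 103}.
19^(−1) ≡ 11 (mod 104)

Apply the extended Euclidean algorithm to (104, 19), tracking rows (r, s, t) with s·104 + t·19 = r. Each division r_prev = q·r_cur + r_new produces the new row as (previous row) − q·(current row):
  row A: (104, 1, 0)   [1·104 + 0·19 = 104]
  row B: (19, 0, 1)   [0·104 + 1·19 = 19]
  104 = 5·19 + 9   → row C = row A − 5·row B = (9, 1, −5)   [check: 1·104 − 5·19 = 9]
  19 = 2·9 + 1   → row D = row B − 2·row C = (1, −2, 11)   [check: −2·104 + 11·19 = 1]
  9 = 9·1 + 0   → remainder 0, stop. gcd = 1 (last nonzero row D).
The gcd is 1, so 19 is invertible mod 104. The last nonzero row gives −2·104 + 11·19 = 1, so t = 11. So 19^(−1) ≡ 11 (mod 104). Verify: 19 · 11 = 209 ≡ 1 (mod 104). ✓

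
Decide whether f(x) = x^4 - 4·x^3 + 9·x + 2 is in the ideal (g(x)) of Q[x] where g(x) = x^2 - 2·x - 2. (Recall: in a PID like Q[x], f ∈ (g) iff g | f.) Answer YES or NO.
In Q[x] the ideal (g) consists of all multiples of g, so f ∈ (g) iff g | f, i.e. iff the remainder of f on division by g is 0. Divide f by g (g is monic, so eliminate the leading term of the running remainder at each step):
  leading term x^4: subtract (x^2)·g(x) = x^4 - 2·x^3 - 2·x^2, leaving -2·x^3 + 2·x^2 + 9·x + 2
  leading term -2·x^3: subtract (-2·x)·g(x) = -2·x^3 + 4·x^2 + 4·x, leaving -2·x^2 + 5·x + 2
  leading term -2·x^2: subtract (-2)·g(x) = -2·x^2 + 4·x + 4, leaving x - 2
The remainder r(x) = x - 2 ≠ 0 (and deg r < deg g), so g ∤ f, i.e. f ∉ (g).

Final answer: NO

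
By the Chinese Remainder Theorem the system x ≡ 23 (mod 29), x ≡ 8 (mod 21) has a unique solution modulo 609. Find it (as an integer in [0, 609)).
x ≡ 197 (mod 609); the representative in [0, 609) is 197

The moduli 29, 21 are pairwise coprime, so by the CRT there is a unique solution mod 29·21 = 609.
Solve by successive substitution. Start with x ≡ 23 (mod 29).
  Combine with x ≡ 8 (mod 21): write x = 23 + 29·t and require 23 + 29·t ≡ 8 (mod 21), i.e. 29·t ≡ 8 − 23 ≡ 6 (mod 21). Since 29^(−1) ≡ 8 (mod 21) (29 ≡ 8 (mod 21)), t ≡ 8·6 ≡ 6 (mod 21). So x ≡ 23 + 29·6 = 197 (mod 609).
Unique solution in [0, 609): x = 197.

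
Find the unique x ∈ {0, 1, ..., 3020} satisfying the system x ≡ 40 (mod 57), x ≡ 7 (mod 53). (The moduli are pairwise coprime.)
x ≡ 325 (mod 3021); the representative in [0, 3021) is 325

The moduli 57, 53 are pairwise coprime, so by the CRT there is a unique solution mod 57·53 = 3021.
Solve by successive substitution. Start with x ≡ 40 (mod 57).
  Combine with x ≡ 7 (mod 53): write x = 40 + 57·t and require 40 + 57·t ≡ 7 (mod 53), i.e. 57·t ≡ 7 − 40 ≡ 20 (mod 53). Since 57^(−1) ≡ 40 (mod 53) (57 ≡ 4 (mod 53)), t ≡ 40·20 ≡ 5 (mod 53). So x ≡ 40 + 57·5 = 325 (mod 3021).
Unique solution in [0, 3021): x = 325.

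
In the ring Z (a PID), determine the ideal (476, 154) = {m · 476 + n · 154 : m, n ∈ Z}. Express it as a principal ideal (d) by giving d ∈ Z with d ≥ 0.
In the PID Z, (a, b) is generated by gcd(a, b). Compute gcd(476, 154) with the extended Euclidean algorithm, tracking rows (r, s, t) with s·476 + t·154 = r:
  row A: (476, 1, 0)   [1·476 + 0·154 = 476]
  row B: (154, 0, 1)   [0·476 + 1·154 = 154]
  476 = 3·154 + 14   → row C = row A − 3·row B = (14, 1, −3)   [check: 1·476 − 3·154 = 14]
  154 = 11·14 + 0   → remainder 0, stop. gcd = 14 (last nonzero row C).
So gcd(476, 154) = 14, with Bézout identity 1·476 − 3·154 = 14. Containment (⊇): the Bézout identity exhibits 14 as an element of (476, 154), giving (14) ⊆ (476, 154). Containment (⊆): since 14 | 476 and 14 | 154 (476 = 14·34, 154 = 14·11), every Z-linear combination of 476 and 154 is divisible by 14, so (476, 154) ⊆ (14). Therefore (476, 154) = (14), d = 14.

Final answer: (476, 154) = (14); d = 14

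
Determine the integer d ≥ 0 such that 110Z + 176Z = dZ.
In the PID Z, (a, b) is generated by gcd(a, b). Compute gcd(176, 110) with the extended Euclidean algorithm, tracking rows (r, s, t) with s·176 + t·110 = r:
  row A: (176, 1, 0)   [1·176 + 0·110 = 176]
  row B: (110, 0, 1)   [0·176 + 1·110 = 110]
  176 = 1·110 + 66   → row C = row A − 1·row B = (66, 1, −1)   [check: 1·176 − 1·110 = 66]
  110 = 1·66 + 44   → row D = row B − 1·row C = (44, −1, 2)   [check: −1·176 + 2·110 = 44]
  66 = 1·44 + 22   → row E = row C − 1·row D = (22, 2, −3)   [check: 2·176 − 3·110 = 22]
  44 = 2·22 + 0   → remainder 0, stop. gcd = 22 (last nonzero row E).
So gcd(110, 176) = 22, with Bézout identity 2·176 − 3·110 = 22. Containment (⊇): the Bézout identity exhibits 22 as an element of (110, 176), giving (22) ⊆ (110, 176). Containment (⊆): since 22 | 110 and 22 | 176 (110 = 22·5, 176 = 22·8), every Z-linear combination of 110 and 176 is divisible by 22, so (110, 176) ⊆ (22). Therefore (110, 176) = (22), d = 22.

Final answer: (110, 176) = (22); d = 22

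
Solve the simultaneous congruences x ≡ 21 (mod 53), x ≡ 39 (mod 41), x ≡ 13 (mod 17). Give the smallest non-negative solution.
The moduli 53, 41, 17 are pairwise coprime, so by the CRT there is a unique solution mod 53·41·17 = 36941.
Solve by successive substitution. Start with x ≡ 21 (mod 53).
  Combine with x ≡ 39 (mod 41): write x = 21 + 53·t and require 21 + 53·t ≡ 39 (mod 41), i.e. 53·t ≡ 39 − 21 ≡ 18 (mod 41). Since 53^(−1) ≡ 24 (mod 41) (53 ≡ 12 (mod 41)), t ≡ 24·18 ≡ 22 (mod 41). So x ≡ 21 + 53·22 = 1187 (mod 2173).
  Combine with x ≡ 13 (mod 17): write x = 1187 + 2173·t and require 1187 + 2173·t ≡ 13 (mod 17), i.e. 2173·t ≡ 13 − 1187 ≡ 16 (mod 17). Since 2173^(−1) ≡ 11 (mod 17) (2173 ≡ 14 (mod 17)), t ≡ 11·16 ≡ 6 (mod 17). So x ≡ 1187 + 2173·6 = 14225 (mod 36941).
Unique solution in [0, 36941): x = 14225.

Final answer: x ≡ 14225 (mod 36941); the representative in [0, 36941) is 14225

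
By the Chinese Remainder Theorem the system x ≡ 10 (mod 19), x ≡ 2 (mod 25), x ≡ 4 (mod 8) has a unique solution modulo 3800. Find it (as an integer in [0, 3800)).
x ≡ 2252 (mod 3800); the representative in [0, 3800) is 2252

The moduli 19, 25, 8 are pairwise coprime, so by the CRT there is a unique solution mod 19·25·8 = 3800.
Solve by successive substitution. Start with x ≡ 10 (mod 19).
  Combine with x ≡ 2 (mod 25): write x = 10 + 19·t and require 10 + 19·t ≡ 2 (mod 25), i.e. 19·t ≡ 2 − 10 ≡ 17 (mod 25). Since 19^(−1) ≡ 4 (mod 25), t ≡ 4·17 ≡ 18 (mod 25). So x ≡ 10 + 19·18 = 352 (mod 475).
  Combine with x ≡ 4 (mod 8): write x = 352 + 475·t and require 352 + 475·t ≡ 4 (mod 8), i.e. 475·t ≡ 4 − 352 ≡ 4 (mod 8). Since 475^(−1) ≡ 3 (mod 8) (475 ≡ 3 (mod 8)), t ≡ 3·4 ≡ 4 (mod 8). So x ≡ 352 + 475·4 = 2252 (mod 3800).
Unique solution in [0, 3800): x = 2252.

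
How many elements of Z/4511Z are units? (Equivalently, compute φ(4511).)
Z/4511Z has φ(4511) = 4152 units

An element a ∈ Z/4511Z is a unit iff gcd(a, 4511) = 1, so the number of units is φ(4511). φ is multiplicative, with φ(p^e) = p^e − p^(e−1). Factorise 4511 = 13 · 347. Then
  φ(4511) = (13 − 1) · (347 − 1) = 12 · 346 = 4152.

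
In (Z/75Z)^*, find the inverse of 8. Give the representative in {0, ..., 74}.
Apply the extended Euclidean algorithm to (75, 8), tracking rows (r, s, t) with s·75 + t·8 = r. Each division r_prev = q·r_cur + r_new produces the new row as (previous row) − q·(current row):
  row A: (75, 1, 0)   [1·75 + 0·8 = 75]
  row B: (8, 0, 1)   [0·75 + 1·8 = 8]
  75 = 9·8 + 3   → row C = row A − 9·row B = (3, 1, −9)   [check: 1·75 − 9·8 = 3]
  8 = 2·3 + 2   → row D = row B − 2·row C = (2, −2, 19)   [check: −2·75 + 19·8 = 2]
  3 = 1·2 + 1   → row E = row C − 1·row D = (1, 3, −28)   [check: 3·75 − 28·8 = 1]
  2 = 2·1 + 0   → remainder 0, stop. gcd = 1 (last nonzero row E).
The gcd is 1, so 8 is invertible mod 75. The last nonzero row gives 3·75 − 28·8 = 1, so t = −28. So 8^(−1) ≡ −28 ≡ 47 (mod 75). Verify: 8 · 47 = 376 ≡ 1 (mod 75). ✓

Final answer: 8^(−1) ≡ 47 (mod 75)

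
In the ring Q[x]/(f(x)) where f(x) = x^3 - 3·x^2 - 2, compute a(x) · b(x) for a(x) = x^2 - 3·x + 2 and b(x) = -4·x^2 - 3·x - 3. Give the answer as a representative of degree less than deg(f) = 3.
First multiply in Q[x] without reducing: a · b = -4·x^4 + 9·x^3 - 2·x^2 + 3·x - 6. Now divide by f(x) = x^3 - 3·x^2 - 2, eliminating the leading term at each step:
  leading term -4·x^4: subtract (-4·x)·f(x) = -4·x^4 + 12·x^3 + 8·x, leaving -3·x^3 - 2·x^2 - 5·x - 6
  leading term -3·x^3: subtract (-3)·f(x) = -3·x^3 + 9·x^2 + 6, leaving -11·x^2 - 5·x - 12
The degree is now < 3, so this is the remainder. Hence a · b ≡ -11·x^2 - 5·x - 12 in Q[x]/(f).

Final answer: a · b ≡ -11·x^2 - 5·x - 12 (mod f(x))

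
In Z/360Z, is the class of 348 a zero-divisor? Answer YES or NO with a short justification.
gcd(348, 360) = 12 > 1, so 348 is not a unit in Z/360Z. In Z/nZ every nonzero non-unit is a zero-divisor: explicitly, take b = 360/gcd = 30 ≠ 0 (mod 360); then 348·30 = 10440 = 29·360, i.e. 348·30 ≡ 0 (mod 360). So 348 is a zero-divisor.

Final answer: YES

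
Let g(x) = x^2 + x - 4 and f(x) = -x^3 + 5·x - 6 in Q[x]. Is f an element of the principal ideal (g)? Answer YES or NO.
NO

In Q[x] the ideal (g) consists of all multiples of g, so f ∈ (g) iff g | f, i.e. iff the remainder of f on division by g is 0. Divide f by g (g is monic, so eliminate the leading term of the running remainder at each step):
  leading term -x^3: subtract (-x)·g(x) = -x^3 - x^2 + 4·x, leaving x^2 + x - 6
  leading term x^2: subtract (1)·g(x) = x^2 + x - 4, leaving -2
The remainder r(x) = -2 ≠ 0 (and deg r < deg g), so g ∤ f, i.e. f ∉ (g).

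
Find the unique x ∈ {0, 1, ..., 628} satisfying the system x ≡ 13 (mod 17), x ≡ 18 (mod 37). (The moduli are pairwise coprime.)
x ≡ 166 (mod 629); the representative in [0, 629) is 166

The moduli 17, 37 are pairwise coprime, so by the CRT there is a unique solution mod 17·37 = 629.
Solve by successive substitution. Start with x ≡ 13 (mod 17).
  Combine with x ≡ 18 (mod 37): write x = 13 + 17·t and require 13 + 17·t ≡ 18 (mod 37), i.e. 17·t ≡ 18 − 13 ≡ 5 (mod 37). Since 17^(−1) ≡ 24 (mod 37), t ≡ 24·5 ≡ 9 (mod 37). So x ≡ 13 + 17·9 = 166 (mod 629).
Unique solution in [0, 629): x = 166.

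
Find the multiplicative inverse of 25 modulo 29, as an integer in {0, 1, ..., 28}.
Apply the extended Euclidean algorithm to (29, 25), tracking rows (r, s, t) with s·29 + t·25 = r. Each division r_prev = q·r_cur + r_new produces the new row as (previous row) − q·(current row):
  row A: (29, 1, 0)   [1·29 + 0·25 = 29]
  row B: (25, 0, 1)   [0·29 + 1·25 = 25]
  29 = 1·25 + 4   → row C = row A − 1·row B = (4, 1, −1)   [check: 1·29 − 1·25 = 4]
  25 = 6·4 + 1   → row D = row B − 6·row C = (1, −6, 7)   [check: −6·29 + 7·25 = 1]
  4 = 4·1 + 0   → remainder 0, stop. gcd = 1 (last nonzero row D).
The gcd is 1, so 25 is invertible mod 29. The last nonzero row gives −6·29 + 7·25 = 1, so t = 7. So 25^(−1) ≡ 7 (mod 29). Verify: 25 · 7 = 175 ≡ 1 (mod 29). ✓

Final answer: 25^(−1) ≡ 7 (mod 29)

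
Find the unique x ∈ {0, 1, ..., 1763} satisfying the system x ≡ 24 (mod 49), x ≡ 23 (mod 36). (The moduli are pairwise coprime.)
The moduli 49, 36 are pairwise coprime, so by the CRT there is a unique solution mod 49·36 = 1764.
Solve by successive substitution. Start with x ≡ 24 (mod 49).
  Combine with x ≡ 23 (mod 36): write x = 24 + 49·t and require 24 + 49·t ≡ 23 (mod 36), i.e. 49·t ≡ 23 − 24 ≡ 35 (mod 36). Since 49^(−1) ≡ 25 (mod 36) (49 ≡ 13 (mod 36)), t ≡ 25·35 ≡ 11 (mod 36). So x ≡ 24 + 49·11 = 563 (mod 1764).
Unique solution in [0, 1764): x = 563.

Final answer: x ≡ 563 (mod 1764); the representative in [0, 1764) is 563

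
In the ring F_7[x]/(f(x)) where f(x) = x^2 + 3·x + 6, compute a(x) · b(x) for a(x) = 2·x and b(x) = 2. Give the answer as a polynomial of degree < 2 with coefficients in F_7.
Multiply as integer polynomials: a · b = 4·x. Reducing coefficients mod 7: a · b ≡ 4·x. This already has degree < 2, so no reduction by f is needed. Hence a · b ≡ 4·x in F_7[x]/(f).

Final answer: a · b ≡ 4·x (mod f(x))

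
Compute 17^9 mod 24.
17

Use repeated squaring. Binary(9) = 1001. Walk through the bits of the exponent 9 left-to-right: at each bit after the leading one, square the running value, then multiply by 17 if the bit is 1 (always reducing mod 24):
  bit 1 = 1 (leading): start with 17.
  bit 2 = 0: square 17^2 = 289 ≡ 1 (mod 24).
  bit 3 = 0: square 1^2 = 1 (mod 24).
  bit 4 = 1: square 1^2 = 1; bit is 1, so multiply 1·17 = 17 (mod 24).
Final value: 17^9 ≡ 17 (mod 24).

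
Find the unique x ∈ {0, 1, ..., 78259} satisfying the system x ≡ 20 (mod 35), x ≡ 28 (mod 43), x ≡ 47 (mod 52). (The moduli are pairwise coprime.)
The moduli 35, 43, 52 are pairwise coprime, so by the CRT there is a unique solution mod 35·43·52 = 78260.
Solve by successive substitution. Start with x ≡ 20 (mod 35).
  Combine with x ≡ 28 (mod 43): write x = 20 + 35·t and require 20 + 35·t ≡ 28 (mod 43), i.e. 35·t ≡ 28 − 20 ≡ 8 (mod 43). Since 35^(−1) ≡ 16 (mod 43), t ≡ 16·8 ≡ 42 (mod 43). So x ≡ 20 + 35·42 = 1490 (mod 1505).
  Combine with x ≡ 47 (mod 52): write x = 1490 + 1505·t and require 1490 + 1505·t ≡ 47 (mod 52), i.e. 1505·t ≡ 47 − 1490 ≡ 13 (mod 52). Since 1505^(−1) ≡ 17 (mod 52) (1505 ≡ 49 (mod 52)), t ≡ 17·13 ≡ 13 (mod 52). So x ≡ 1490 + 1505·13 = 21055 (mod 78260).
Unique solution in [0, 78260): x = 21055.

Final answer: x ≡ 21055 (mod 78260); the representative in [0, 78260) is 21055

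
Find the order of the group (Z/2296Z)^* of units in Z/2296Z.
(Z/2296Z)^* consists of the classes a with gcd(a, 2296) = 1, so its order is φ(2296). φ is multiplicative, with φ(p^e) = p^e − p^(e−1). Factorise 2296 = 2^3 · 7 · 41. Then
  φ(2296) = (2^3 − 2^2) · (7 − 1) · (41 − 1) = 4 · 6 · 40 = 960.
Thus |(Z/2296Z)^*| = 960.

Final answer: |(Z/2296Z)^*| = 960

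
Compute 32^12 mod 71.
45

Use repeated squaring. Binary(12) = 1100. Walk through the bits of the exponent 12 left-to-right: at each bit after the leading one, square the running value, then multiply by 32 if the bit is 1 (always reducing mod 71):
  bit 1 = 1 (leading): start with 32.
  bit 2 = 1: square 32^2 = 1024 ≡ 30; bit is 1, so multiply 30·32 = 960 ≡ 37 (mod 71).
  bit 3 = 0: square 37^2 = 1369 ≡ 20 (mod 71).
  bit 4 = 0: square 20^2 = 400 ≡ 45 (mod 71).
Final value: 32^12 ≡ 45 (mod 71).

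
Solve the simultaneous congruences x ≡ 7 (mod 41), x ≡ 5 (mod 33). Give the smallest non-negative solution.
x ≡ 335 (mod 1353); the representative in [0, 1353) is 335

The moduli 41, 33 are pairwise coprime, so by the CRT there is a unique solution mod 41·33 = 1353.
Solve by successive substitution. Start with x ≡ 7 (mod 41).
  Combine with x ≡ 5 (mod 33): write x = 7 + 41·t and require 7 + 41·t ≡ 5 (mod 33), i.e. 41·t ≡ 5 − 7 ≡ 31 (mod 33). Since 41^(−1) ≡ 29 (mod 33) (41 ≡ 8 (mod 33)), t ≡ 29·31 ≡ 8 (mod 33). So x ≡ 7 + 41·8 = 335 (mod 1353).
Unique solution in [0, 1353): x = 335.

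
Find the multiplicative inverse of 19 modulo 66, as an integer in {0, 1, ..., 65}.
19^(−1) ≡ 7 (mod 66)

Apply the extended Euclidean algorithm to (66, 19), tracking rows (r, s, t) with s·66 + t·19 = r. Each division r_prev = q·r_cur + r_new produces the new row as (previous row) − q·(current row):
  row A: (66, 1, 0)   [1·66 + 0·19 = 66]
  row B: (19, 0, 1)   [0·66 + 1·19 = 19]
  66 = 3·19 + 9   → row C = row A − 3·row B = (9, 1, −3)   [check: 1·66 − 3·19 = 9]
  19 = 2·9 + 1   → row D = row B − 2·row C = (1, −2, 7)   [check: −2·66 + 7·19 = 1]
  9 = 9·1 + 0   → remainder 0, stop. gcd = 1 (last nonzero row D).
The gcd is 1, so 19 is invertible mod 66. The last nonzero row gives −2·66 + 7·19 = 1, so t = 7. So 19^(−1) ≡ 7 (mod 66). Verify: 19 · 7 = 133 ≡ 1 (mod 66). ✓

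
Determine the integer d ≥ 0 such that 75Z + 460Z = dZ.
In the PID Z, (a, b) is generated by gcd(a, b). Compute gcd(460, 75) with the extended Euclidean algorithm, tracking rows (r, s, t) with s·460 + t·75 = r:
  row A: (460, 1, 0)   [1·460 + 0·75 = 460]
  row B: (75, 0, 1)   [0·460 + 1·75 = 75]
  460 = 6·75 + 10   → row C = row A − 6·row B = (10, 1, −6)   [check: 1·460 − 6·75 = 10]
  75 = 7·10 + 5   → row D = row B − 7·row C = (5, −7, 43)   [check: −7·460 + 43·75 = 5]
  10 = 2·5 + 0   → remainder 0, stop. gcd = 5 (last nonzero row D).
So gcd(75, 460) = 5, with Bézout identity −7·460 + 43·75 = 5. Containment (⊇): the Bézout identity exhibits 5 as an element of (75, 460), giving (5) ⊆ (75, 460). Containment (⊆): since 5 | 75 and 5 | 460 (75 = 5·15, 460 = 5·92), every Z-linear combination of 75 and 460 is divisible by 5, so (75, 460) ⊆ (5). Therefore (75, 460) = (5), d = 5.

Final answer: (75, 460) = (5); d = 5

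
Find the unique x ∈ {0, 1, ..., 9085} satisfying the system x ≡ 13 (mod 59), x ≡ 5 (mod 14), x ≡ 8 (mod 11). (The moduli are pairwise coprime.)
The moduli 59, 14, 11 are pairwise coprime, so by the CRT there is a unique solution mod 59·14·11 = 9086.
Solve by successive substitution. Start with x ≡ 13 (mod 59).
  Combine with x ≡ 5 (mod 14): write x = 13 + 59·t and require 13 + 59·t ≡ 5 (mod 14), i.e. 59·t ≡ 5 − 13 ≡ 6 (mod 14). Since 59^(−1) ≡ 5 (mod 14) (59 ≡ 3 (mod 14)), t ≡ 5·6 ≡ 2 (mod 14). So x ≡ 13 + 59·2 = 131 (mod 826).
  Combine with x ≡ 8 (mod 11): write x = 131 + 826·t and require 131 + 826·t ≡ 8 (mod 11), i.e. 826·t ≡ 8 − 131 ≡ 9 (mod 11). Since 826^(−1) ≡ 1 (mod 11) (826 ≡ 1 (mod 11)), t ≡ 1·9 ≡ 9 (mod 11). So x ≡ 131 + 826·9 = 7565 (mod 9086).
Unique solution in [0, 9086): x = 7565.

Final answer: x ≡ 7565 (mod 9086); the representative in [0, 9086) is 7565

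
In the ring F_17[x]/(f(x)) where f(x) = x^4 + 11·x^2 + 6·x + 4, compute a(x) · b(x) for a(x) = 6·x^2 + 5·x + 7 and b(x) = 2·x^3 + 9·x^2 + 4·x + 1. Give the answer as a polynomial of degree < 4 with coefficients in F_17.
a · b ≡ 2·x^3 + 10·x^2 + 9·x + 6 (mod f(x))

Multiply as integer polynomials: a · b = 12·x^5 + 64·x^4 + 83·x^3 + 89·x^2 + 33·x + 7. Reducing coefficients mod 17: a · b ≡ 12·x^5 + 13·x^4 + 15·x^3 + 4·x^2 + 16·x + 7. Now divide by f(x) = x^4 + 11·x^2 + 6·x + 4 in F_17[x], eliminating the leading term at each step:
  leading term 12·x^5: subtract (12·x)·f(x) = 12·x^5 + 13·x^3 + 4·x^2 + 14·x, leaving 13·x^4 + 2·x^3 + 2·x + 7 (coefficients mod 17)
  leading term 13·x^4: subtract (13)·f(x) = 13·x^4 + 7·x^2 + 10·x + 1, leaving 2·x^3 + 10·x^2 + 9·x + 6 (coefficients mod 17)
The degree is now < 4, so this is the remainder. Hence a · b ≡ 2·x^3 + 10·x^2 + 9·x + 6 in F_17[x]/(f).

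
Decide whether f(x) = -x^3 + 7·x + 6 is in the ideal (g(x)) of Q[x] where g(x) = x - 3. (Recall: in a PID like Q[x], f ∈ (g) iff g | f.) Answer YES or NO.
YES

In Q[x] the ideal (g) consists of all multiples of g, so f ∈ (g) iff g | f, i.e. iff the remainder of f on division by g is 0. Divide f by g (g is monic, so eliminate the leading term of the running remainder at each step):
  leading term -x^3: subtract (-x^2)·g(x) = -x^3 + 3·x^2, leaving -3·x^2 + 7·x + 6
  leading term -3·x^2: subtract (-3·x)·g(x) = -3·x^2 + 9·x, leaving 6 - 2·x
  leading term -2·x: subtract (-2)·g(x) = 6 - 2·x, leaving 0
The remainder is 0, so f(x) = g(x) · h(x) with h(x) = -x^2 - 3·x - 2. Hence g | f, i.e. f ∈ (g).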